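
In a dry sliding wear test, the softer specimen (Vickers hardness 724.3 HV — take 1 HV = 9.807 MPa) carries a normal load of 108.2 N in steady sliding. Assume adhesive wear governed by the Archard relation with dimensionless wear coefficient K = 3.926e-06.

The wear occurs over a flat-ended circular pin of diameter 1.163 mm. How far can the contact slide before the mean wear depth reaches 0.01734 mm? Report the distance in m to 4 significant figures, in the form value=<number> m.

value=308.0 m

The algebra maintains full float precision — displayed values are rounded. Rounded just once to 4 significant figures.
Convert: Hardness H = 724.3 HV × 9.807 MPa/HV = 7103 MPa = 7.103e+09 Pa.
Convert: Pin diameter d = 1.163 mm = 0.001163 m. Contact area A = π·d²/4 = π·(0.001163 m)²/4 = 1.062e-06 m².
Convert: Depth limit h_lim = 0.01734 mm = 1.734e-05 m.
SI base units throughout: W = 108.2 N, H = 7.103e+09 Pa, K = 3.926e-06.
Permissible volume V_lim = h_lim·A = 1.734e-05 · 1.062e-06 = 1.842e-11 m³.
Sliding life L = V_lim·H/(K·W) = 1.842e-11 · 7.103e+09 / (3.926e-06 · 108.2) = 308.0 m.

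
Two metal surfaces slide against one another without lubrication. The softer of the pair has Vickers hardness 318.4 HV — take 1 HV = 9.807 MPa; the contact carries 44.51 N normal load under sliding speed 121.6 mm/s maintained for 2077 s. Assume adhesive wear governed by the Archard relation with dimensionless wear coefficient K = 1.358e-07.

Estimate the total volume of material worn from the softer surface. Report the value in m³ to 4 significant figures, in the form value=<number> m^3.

The algebra runs at full float precision; intermediates are printed rounded, and rounded just once: four significant figures.
Sliding speed v = 121.6 mm/s = 0.1216 m/s. The distance L = v·t = 0.1216 m/s × 2077 s = 252.6 m.
Hardness H = 318.4 HV × 9.807 MPa/HV = 3123 MPa = 3.123e+09 Pa.
Restated in SI base units: W = 44.51 N, H = 3.123e+09 Pa, K = 1.358e-07.
By Archard's law, V = K·W·L/H = 1.358e-07 · 44.51 · 252.6 / 3.123e+09 = 4.889e-13 m³.

value=4.889e-13 m^3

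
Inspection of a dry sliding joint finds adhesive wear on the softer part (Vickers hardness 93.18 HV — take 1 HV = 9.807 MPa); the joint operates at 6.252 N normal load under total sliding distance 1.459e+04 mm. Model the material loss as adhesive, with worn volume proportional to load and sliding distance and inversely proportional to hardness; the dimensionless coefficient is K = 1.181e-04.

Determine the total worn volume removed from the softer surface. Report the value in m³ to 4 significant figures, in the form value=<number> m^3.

value=1.179e-11 m^3

Displayed values are rounded — every step carries full precision. Rounded once at the end to 4 significant figures.
Sliding distance L = 1.459e+04 mm = 14.59 m.
Hardness H = 93.18 HV × 9.807 MPa/HV = 913.8 MPa = 9.138e+08 Pa.
Expressed in SI base units: W = 6.252 N, H = 9.138e+08 Pa, K = 1.181e-04.
By Archard's law, V = K·W·L/H = 1.181e-04 · 6.252 · 14.59 / 9.138e+08 = 1.179e-11 m³.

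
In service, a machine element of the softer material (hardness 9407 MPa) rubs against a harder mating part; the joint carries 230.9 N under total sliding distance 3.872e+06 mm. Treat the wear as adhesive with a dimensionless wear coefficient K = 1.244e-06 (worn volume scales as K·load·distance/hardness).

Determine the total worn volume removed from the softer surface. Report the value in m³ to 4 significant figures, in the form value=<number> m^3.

value=1.182e-10 m^3

Intermediates are printed rounded, and the computation runs at full precision; one last rounding, at four significant figures.
Total distance L = 3.872e+06 mm = 3872 m.
Hardness H = 9407 MPa = 9.407e+09 Pa.
In SI base units: W = 230.9 N, H = 9.407e+09 Pa, K = 1.244e-06.
Volume removed: V = K·W·L/H = 1.244e-06 · 230.9 · 3872 / 9.407e+09 = 1.182e-10 m³.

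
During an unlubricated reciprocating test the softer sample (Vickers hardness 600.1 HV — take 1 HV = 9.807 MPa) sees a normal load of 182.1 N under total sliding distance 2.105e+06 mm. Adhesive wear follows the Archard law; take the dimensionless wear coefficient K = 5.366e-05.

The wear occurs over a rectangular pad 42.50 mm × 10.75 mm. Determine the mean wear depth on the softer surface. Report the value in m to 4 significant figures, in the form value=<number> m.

value=7.650e-06 m

Shown intermediates are rounded — every step runs at full float precision — a single final rounding: four significant digits.
The distance L = 2.105e+06 mm = 2105 m.
Hardness H = 600.1 HV × 9.807 MPa/HV = 5885 MPa = 5.885e+09 Pa.
Pad sides 42.50 mm × 10.75 mm = 0.04250 m × 0.01075 m. Contact area A = 0.04250 m × 0.01075 m = 4.569e-04 m².
Expressed in SI base units: W = 182.1 N, H = 5.885e+09 Pa, K = 5.366e-05.
By Archard's law, V = K·W·L/H = 5.366e-05 · 182.1 · 2105 / 5.885e+09 = 3.495e-09 m³.
Mean wear depth h = V/A = 3.495e-09 / 4.569e-04 = 7.650e-06 m.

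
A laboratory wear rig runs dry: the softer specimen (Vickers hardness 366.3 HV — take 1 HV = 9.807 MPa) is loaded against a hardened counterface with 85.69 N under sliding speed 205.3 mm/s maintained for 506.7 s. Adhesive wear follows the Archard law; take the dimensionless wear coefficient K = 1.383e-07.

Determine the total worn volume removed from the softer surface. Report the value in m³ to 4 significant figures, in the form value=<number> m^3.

value=3.432e-13 m^3

Shown intermediates are rounded — the algebra holds full precision, and one final rounding, at 4 significant figures.
Convert: Sliding speed v = 205.3 mm/s = 0.2053 m/s. Sliding distance L = v·t = 0.2053 m/s × 506.7 s = 104.0 m.
Convert: Hardness H = 366.3 HV × 9.807 MPa/HV = 3592 MPa = 3.592e+09 Pa.
SI base units throughout: W = 85.69 N, H = 3.592e+09 Pa, K = 1.383e-07.
Volume removed: V = K·W·L/H = 1.383e-07 · 85.69 · 104.0 / 3.592e+09 = 3.432e-13 m³.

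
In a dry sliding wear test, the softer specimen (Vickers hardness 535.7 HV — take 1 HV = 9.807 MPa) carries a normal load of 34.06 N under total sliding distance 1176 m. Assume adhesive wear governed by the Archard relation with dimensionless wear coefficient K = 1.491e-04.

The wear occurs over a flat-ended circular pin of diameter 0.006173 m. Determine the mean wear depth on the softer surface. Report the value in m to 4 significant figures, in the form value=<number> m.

value=3.798e-05 m

Each operation carries full precision, and the intermediates are shown rounded; a lone final rounding to four significant figures.
Hardness H = 535.7 HV × 9.807 MPa/HV = 5254 MPa = 5.254e+09 Pa.
Contact area A = π·d²/4 = π·(0.006173 m)²/4 = 2.993e-05 m².
Expressed in SI base units: W = 34.06 N, H = 5.254e+09 Pa, K = 1.491e-04.
The Archard volume V = K·W·L/H = 1.491e-04 · 34.06 · 1176 / 5.254e+09 = 1.137e-09 m³.
Depth of wear h = V/A = 1.137e-09 / 2.993e-05 = 3.798e-05 m.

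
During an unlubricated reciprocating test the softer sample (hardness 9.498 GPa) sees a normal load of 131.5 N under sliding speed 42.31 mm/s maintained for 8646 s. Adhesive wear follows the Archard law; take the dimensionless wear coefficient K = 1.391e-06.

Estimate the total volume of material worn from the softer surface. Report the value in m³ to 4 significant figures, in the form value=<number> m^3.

The intermediates are printed rounded; each operation carries exact precision, and rounded once at the end: four significant figures.
Sliding speed v = 42.31 mm/s = 0.04231 m/s. Distance L = v·t = 0.04231 m/s × 8646 s = 365.8 m.
Hardness H = 9.498 GPa = 9.498e+09 Pa.
In SI base units, W = 131.5 N, H = 9.498e+09 Pa, K = 1.391e-06.
Archard volume V = K·W·L/H = 1.391e-06 · 131.5 · 365.8 / 9.498e+09 = 7.045e-12 m³.

value=7.045e-12 m^3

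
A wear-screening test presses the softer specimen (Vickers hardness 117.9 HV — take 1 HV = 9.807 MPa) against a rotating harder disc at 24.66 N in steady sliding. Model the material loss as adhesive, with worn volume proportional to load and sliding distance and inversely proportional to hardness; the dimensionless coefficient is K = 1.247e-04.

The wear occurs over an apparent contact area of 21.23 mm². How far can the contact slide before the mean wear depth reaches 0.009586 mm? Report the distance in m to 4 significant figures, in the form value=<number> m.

The intermediates appear rounded. The computation carries full float precision; rounded once at the end: 4 significant figures.
Convert: Hardness H = 117.9 HV × 9.807 MPa/HV = 1156 MPa = 1.156e+09 Pa.
Convert: Contact area A = 21.23 mm² = 2.123e-05 m².
Convert: Depth limit h_lim = 0.009586 mm = 9.586e-06 m.
In SI base units, W = 24.66 N, H = 1.156e+09 Pa, K = 1.247e-04.
Volume at the limit: V_lim = h_lim·A = 9.586e-06 · 2.123e-05 = 2.035e-10 m³.
Life L = V_lim·H/(K·W) = 2.035e-10 · 1.156e+09 / (1.247e-04 · 24.66) = 76.52 m.

value=76.52 m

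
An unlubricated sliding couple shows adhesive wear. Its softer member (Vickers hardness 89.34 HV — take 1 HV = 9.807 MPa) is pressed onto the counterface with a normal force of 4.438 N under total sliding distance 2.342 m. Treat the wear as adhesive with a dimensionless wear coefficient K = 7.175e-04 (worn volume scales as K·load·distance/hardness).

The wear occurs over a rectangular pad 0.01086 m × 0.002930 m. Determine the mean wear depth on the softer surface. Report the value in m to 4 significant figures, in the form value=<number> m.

Shown intermediates are rounded; the algebra keeps exact precision, and rounded just once, at four significant figures.
Hardness H = 89.34 HV × 9.807 MPa/HV = 876.2 MPa = 8.762e+08 Pa.
Contact area A = 0.01086 m × 0.002930 m = 3.182e-05 m².
SI base units throughout: W = 4.438 N, H = 8.762e+08 Pa, K = 7.175e-04.
The Archard volume V = K·W·L/H = 7.175e-04 · 4.438 · 2.342 / 8.762e+08 = 8.512e-12 m³.
Average depth h = V/A = 8.512e-12 / 3.182e-05 = 2.675e-07 m.

value=2.675e-07 m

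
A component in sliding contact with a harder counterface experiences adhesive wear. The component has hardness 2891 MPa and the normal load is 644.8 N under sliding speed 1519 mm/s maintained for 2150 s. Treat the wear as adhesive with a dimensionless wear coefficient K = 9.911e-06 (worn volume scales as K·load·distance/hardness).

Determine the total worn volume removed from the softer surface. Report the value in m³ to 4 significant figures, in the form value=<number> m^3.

Displayed values are rounded; every step holds exact precision, and one final rounding, at 4 significant digits.
Sliding speed v = 1519 mm/s = 1.519 m/s. The distance L = v·t = 1.519 m/s × 2150 s = 3266 m.
Hardness H = 2891 MPa = 2.891e+09 Pa.
Working in SI base units: W = 644.8 N, H = 2.891e+09 Pa, K = 9.911e-06.
Volume removed: V = K·W·L/H = 9.911e-06 · 644.8 · 3266 / 2.891e+09 = 7.219e-09 m³.

value=7.219e-09 m^3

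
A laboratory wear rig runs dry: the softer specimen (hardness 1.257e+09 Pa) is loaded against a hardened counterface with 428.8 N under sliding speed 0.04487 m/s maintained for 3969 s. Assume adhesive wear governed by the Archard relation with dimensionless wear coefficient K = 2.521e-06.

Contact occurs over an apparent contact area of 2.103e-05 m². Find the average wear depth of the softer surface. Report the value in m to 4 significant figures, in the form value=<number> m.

Intermediates appear rounded — the computation keeps full float precision, and one final rounding, at four significant digits.
Convert: Sliding distance L = v·t = 0.04487 m/s × 3969 s = 178.1 m.
Collected in SI base units: W = 428.8 N, H = 1.257e+09 Pa, K = 2.521e-06.
Volume removed: V = K·W·L/H = 2.521e-06 · 428.8 · 178.1 / 1.257e+09 = 1.532e-10 m³.
Depth of wear h = V/A = 1.532e-10 / 2.103e-05 = 7.283e-06 m.

value=7.283e-06 m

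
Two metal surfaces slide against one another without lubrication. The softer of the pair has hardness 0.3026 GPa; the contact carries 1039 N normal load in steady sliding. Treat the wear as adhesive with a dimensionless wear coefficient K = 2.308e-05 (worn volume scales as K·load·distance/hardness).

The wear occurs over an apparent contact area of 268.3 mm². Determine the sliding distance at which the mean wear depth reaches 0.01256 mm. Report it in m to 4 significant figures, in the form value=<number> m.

All working math maintains full float precision. Intermediate values are printed rounded — one final rounding, at four significant figures.
Convert: Hardness H = 0.3026 GPa = 3.026e+08 Pa.
Convert: Contact area A = 268.3 mm² = 2.683e-04 m².
Convert: Depth limit h_lim = 0.01256 mm = 1.256e-05 m.
Collected in SI base units: W = 1039 N, H = 3.026e+08 Pa, K = 2.308e-05.
Volume at the limit: V_lim = h_lim·A = 1.256e-05 · 2.683e-04 = 3.370e-09 m³.
Life L = V_lim·H/(K·W) = 3.370e-09 · 3.026e+08 / (2.308e-05 · 1039) = 42.52 m.

value=42.52 m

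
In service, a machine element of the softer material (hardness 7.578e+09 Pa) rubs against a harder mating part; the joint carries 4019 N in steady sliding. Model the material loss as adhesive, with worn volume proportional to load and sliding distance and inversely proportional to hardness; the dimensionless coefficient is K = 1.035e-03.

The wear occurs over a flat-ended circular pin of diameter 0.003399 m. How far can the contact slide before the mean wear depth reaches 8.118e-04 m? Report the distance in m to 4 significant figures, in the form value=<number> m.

value=13.42 m

Intermediates are printed rounded — all arithmetic runs at exact precision. Rounded just once: 4 significant digits.
Contact area A = π·d²/4 = π·(0.003399 m)²/4 = 9.074e-06 m².
In SI base units: W = 4019 N, H = 7.578e+09 Pa, K = 1.035e-03.
Allowed volume V_lim = h_lim·A = 8.118e-04 · 9.074e-06 = 7.366e-09 m³.
Thus life L = V_lim·H/(K·W) = 7.366e-09 · 7.578e+09 / (1.035e-03 · 4019) = 13.42 m.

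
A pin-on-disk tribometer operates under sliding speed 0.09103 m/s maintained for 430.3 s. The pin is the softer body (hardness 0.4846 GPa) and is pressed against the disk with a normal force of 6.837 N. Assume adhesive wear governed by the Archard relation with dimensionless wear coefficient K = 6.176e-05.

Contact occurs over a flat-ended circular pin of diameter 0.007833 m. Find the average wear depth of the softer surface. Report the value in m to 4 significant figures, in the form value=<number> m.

value=7.083e-07 m

Intermediate values are printed rounded, and all working math holds full float precision. Rounded just once, at four significant figures.
Convert: Distance L = v·t = 0.09103 m/s × 430.3 s = 39.17 m.
Convert: Hardness H = 0.4846 GPa = 4.846e+08 Pa.
Convert: Contact area A = π·d²/4 = π·(0.007833 m)²/4 = 4.819e-05 m².
Working in SI base units: W = 6.837 N, H = 4.846e+08 Pa, K = 6.176e-05.
Wear volume V = K·W·L/H = 6.176e-05 · 6.837 · 39.17 / 4.846e+08 = 3.413e-11 m³.
Average depth h = V/A = 3.413e-11 / 4.819e-05 = 7.083e-07 m.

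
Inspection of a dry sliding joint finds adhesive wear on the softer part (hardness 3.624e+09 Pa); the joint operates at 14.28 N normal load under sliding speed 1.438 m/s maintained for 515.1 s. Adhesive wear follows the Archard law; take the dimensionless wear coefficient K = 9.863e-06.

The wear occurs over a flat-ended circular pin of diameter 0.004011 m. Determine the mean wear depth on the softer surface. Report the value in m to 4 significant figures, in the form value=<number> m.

All arithmetic runs at exact precision; intermediates are shown rounded — a lone final rounding: 4 significant digits.
Convert: Total distance L = v·t = 1.438 m/s × 515.1 s = 740.7 m.
Convert: Contact area A = π·d²/4 = π·(0.004011 m)²/4 = 1.264e-05 m².
In SI base units, W = 14.28 N, H = 3.624e+09 Pa, K = 9.863e-06.
Archard relation: V = K·W·L/H = 9.863e-06 · 14.28 · 740.7 / 3.624e+09 = 2.879e-11 m³.
Wear depth h = V/A = 2.879e-11 / 1.264e-05 = 2.278e-06 m.

value=2.278e-06 m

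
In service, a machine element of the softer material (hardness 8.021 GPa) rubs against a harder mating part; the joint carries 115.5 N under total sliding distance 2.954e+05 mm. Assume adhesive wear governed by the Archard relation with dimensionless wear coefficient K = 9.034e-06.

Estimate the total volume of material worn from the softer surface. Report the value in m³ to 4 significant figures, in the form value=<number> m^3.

The intermediates are shown rounded; every step runs at exact precision; rounded once at the end to 4 significant digits.
Distance covered L = 2.954e+05 mm = 295.4 m.
Hardness H = 8.021 GPa = 8.021e+09 Pa.
SI base units throughout: W = 115.5 N, H = 8.021e+09 Pa, K = 9.034e-06.
Archard relation: V = K·W·L/H = 9.034e-06 · 115.5 · 295.4 / 8.021e+09 = 3.843e-11 m³.

value=3.843e-11 m^3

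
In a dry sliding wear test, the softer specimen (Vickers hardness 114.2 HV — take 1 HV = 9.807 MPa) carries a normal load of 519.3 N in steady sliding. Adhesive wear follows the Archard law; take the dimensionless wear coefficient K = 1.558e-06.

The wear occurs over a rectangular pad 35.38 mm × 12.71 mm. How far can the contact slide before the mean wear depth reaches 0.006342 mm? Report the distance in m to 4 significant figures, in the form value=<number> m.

value=3948 m

Intermediate values are displayed rounded — all arithmetic runs at full precision; one final rounding to 4 significant digits.
Convert: Hardness H = 114.2 HV × 9.807 MPa/HV = 1120 MPa = 1.120e+09 Pa.
Convert: Pad sides 35.38 mm × 12.71 mm = 0.03538 m × 0.01271 m. Contact area A = 0.03538 m × 0.01271 m = 4.497e-04 m².
Convert: Depth limit h_lim = 0.006342 mm = 6.342e-06 m.
In SI base units: W = 519.3 N, H = 1.120e+09 Pa, K = 1.558e-06.
Wearable volume V_lim = h_lim·A = 6.342e-06 · 4.497e-04 = 2.852e-09 m³.
Inverting, life L = V_lim·H/(K·W) = 2.852e-09 · 1.120e+09 / (1.558e-06 · 519.3) = 3948 m.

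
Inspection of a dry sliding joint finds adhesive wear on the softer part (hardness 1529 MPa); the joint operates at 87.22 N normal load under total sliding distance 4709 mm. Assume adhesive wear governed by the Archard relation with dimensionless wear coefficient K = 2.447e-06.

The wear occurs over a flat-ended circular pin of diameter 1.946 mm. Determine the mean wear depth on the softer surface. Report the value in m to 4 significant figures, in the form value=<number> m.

value=2.210e-07 m

Every step holds exact precision. The intermediates are displayed rounded. Rounded just once: four significant figures.
Convert: Distance L = 4709 mm = 4.709 m.
Convert: Hardness H = 1529 MPa = 1.529e+09 Pa.
Convert: Pin diameter d = 1.946 mm = 0.001946 m. Contact area A = π·d²/4 = π·(0.001946 m)²/4 = 2.974e-06 m².
Restated in SI base units: W = 87.22 N, H = 1.529e+09 Pa, K = 2.447e-06.
Apply Archard: V = K·W·L/H = 2.447e-06 · 87.22 · 4.709 / 1.529e+09 = 6.573e-13 m³.
Mean wear depth h = V/A = 6.573e-13 / 2.974e-06 = 2.210e-07 m.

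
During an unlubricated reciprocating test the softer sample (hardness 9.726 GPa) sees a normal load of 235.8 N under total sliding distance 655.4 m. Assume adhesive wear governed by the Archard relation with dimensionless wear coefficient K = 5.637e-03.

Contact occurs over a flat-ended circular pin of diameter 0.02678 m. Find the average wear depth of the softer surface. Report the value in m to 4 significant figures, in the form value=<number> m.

value=1.590e-04 m

All arithmetic maintains full precision; the intermediates are printed rounded; rounded just once: 4 significant figures.
Hardness H = 9.726 GPa = 9.726e+09 Pa.
Contact area A = π·d²/4 = π·(0.02678 m)²/4 = 5.633e-04 m².
Collected in SI base units: W = 235.8 N, H = 9.726e+09 Pa, K = 5.637e-03.
Archard volume V = K·W·L/H = 5.637e-03 · 235.8 · 655.4 / 9.726e+09 = 8.957e-08 m³.
Mean wear depth h = V/A = 8.957e-08 / 5.633e-04 = 1.590e-04 m.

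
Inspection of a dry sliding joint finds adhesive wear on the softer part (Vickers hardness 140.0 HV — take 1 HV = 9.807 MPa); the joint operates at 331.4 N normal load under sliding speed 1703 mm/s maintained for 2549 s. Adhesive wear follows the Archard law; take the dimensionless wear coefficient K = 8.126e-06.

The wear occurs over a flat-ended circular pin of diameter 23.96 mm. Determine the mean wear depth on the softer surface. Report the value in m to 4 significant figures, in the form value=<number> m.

value=1.888e-05 m

All working math runs at exact precision, and intermediate values appear rounded. Rounded once at the end to four significant figures.
Convert: Sliding speed v = 1703 mm/s = 1.703 m/s. Total distance L = v·t = 1.703 m/s × 2549 s = 4341 m.
Convert: Hardness H = 140.0 HV × 9.807 MPa/HV = 1373 MPa = 1.373e+09 Pa.
Convert: Pin diameter d = 23.96 mm = 0.02396 m. Contact area A = π·d²/4 = π·(0.02396 m)²/4 = 4.509e-04 m².
In SI base units, W = 331.4 N, H = 1.373e+09 Pa, K = 8.126e-06.
Archard volume V = K·W·L/H = 8.126e-06 · 331.4 · 4341 / 1.373e+09 = 8.514e-09 m³.
Wear depth h = V/A = 8.514e-09 / 4.509e-04 = 1.888e-05 m.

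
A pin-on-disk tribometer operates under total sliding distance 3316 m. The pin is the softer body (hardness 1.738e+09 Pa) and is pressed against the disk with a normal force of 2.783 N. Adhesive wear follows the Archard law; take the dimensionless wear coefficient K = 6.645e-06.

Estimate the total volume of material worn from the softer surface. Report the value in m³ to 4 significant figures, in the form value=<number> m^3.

value=3.528e-11 m^3

All arithmetic holds full float precision — quoted intermediates are rounded — one final rounding: four significant digits.
Collected in SI base units: W = 2.783 N, H = 1.738e+09 Pa, K = 6.645e-06.
By Archard's law, V = K·W·L/H = 6.645e-06 · 2.783 · 3316 / 1.738e+09 = 3.528e-11 m³.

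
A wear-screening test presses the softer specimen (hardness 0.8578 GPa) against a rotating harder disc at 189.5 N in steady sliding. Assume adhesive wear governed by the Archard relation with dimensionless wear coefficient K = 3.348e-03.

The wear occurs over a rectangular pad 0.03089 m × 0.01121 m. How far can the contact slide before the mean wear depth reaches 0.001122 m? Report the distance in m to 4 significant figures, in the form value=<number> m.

All working math carries full float precision, and the intermediates are shown rounded, and one final rounding: four significant figures.
Hardness H = 0.8578 GPa = 8.578e+08 Pa.
Contact area A = 0.03089 m × 0.01121 m = 3.463e-04 m².
Restated in SI base units: W = 189.5 N, H = 8.578e+08 Pa, K = 3.348e-03.
Volume at the limit: V_lim = h_lim·A = 0.001122 · 3.463e-04 = 3.885e-07 m³.
Sliding life L = V_lim·H/(K·W) = 3.885e-07 · 8.578e+08 / (3.348e-03 · 189.5) = 525.3 m.

value=525.3 m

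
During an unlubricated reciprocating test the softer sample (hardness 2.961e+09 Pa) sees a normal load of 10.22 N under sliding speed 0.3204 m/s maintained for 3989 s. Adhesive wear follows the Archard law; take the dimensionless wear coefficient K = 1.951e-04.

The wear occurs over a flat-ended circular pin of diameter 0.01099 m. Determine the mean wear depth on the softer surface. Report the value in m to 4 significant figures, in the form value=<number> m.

Every step maintains full precision, and intermediate values are shown rounded. Rounded just once to four significant digits.
Convert: Path length L = v·t = 0.3204 m/s × 3989 s = 1278 m.
Convert: Contact area A = π·d²/4 = π·(0.01099 m)²/4 = 9.486e-05 m².
In SI base units, W = 10.22 N, H = 2.961e+09 Pa, K = 1.951e-04.
Volume removed: V = K·W·L/H = 1.951e-04 · 10.22 · 1278 / 2.961e+09 = 8.606e-10 m³.
Depth h = V/A = 8.606e-10 / 9.486e-05 = 9.073e-06 m.

value=9.073e-06 m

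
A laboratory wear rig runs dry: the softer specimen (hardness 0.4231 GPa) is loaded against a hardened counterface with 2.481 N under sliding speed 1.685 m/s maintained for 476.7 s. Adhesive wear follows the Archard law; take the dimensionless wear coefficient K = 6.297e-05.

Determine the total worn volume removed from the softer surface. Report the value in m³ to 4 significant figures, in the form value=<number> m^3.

The intermediates are printed rounded. All working math carries full precision; rounded once at the end to four significant digits.
Distance covered L = v·t = 1.685 m/s × 476.7 s = 803.2 m.
Hardness H = 0.4231 GPa = 4.231e+08 Pa.
Collected in SI base units: W = 2.481 N, H = 4.231e+08 Pa, K = 6.297e-05.
Apply Archard: V = K·W·L/H = 6.297e-05 · 2.481 · 803.2 / 4.231e+08 = 2.966e-10 m³.

value=2.966e-10 m^3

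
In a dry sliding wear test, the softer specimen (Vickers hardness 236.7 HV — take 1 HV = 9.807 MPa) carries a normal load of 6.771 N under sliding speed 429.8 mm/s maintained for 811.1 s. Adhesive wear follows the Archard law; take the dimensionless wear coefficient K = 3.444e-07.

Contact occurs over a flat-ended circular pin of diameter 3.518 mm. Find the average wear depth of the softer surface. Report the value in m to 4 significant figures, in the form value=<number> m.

All arithmetic carries exact precision. The intermediates are displayed rounded — rounded once at the end to 4 significant figures.
Sliding speed v = 429.8 mm/s = 0.4298 m/s. The distance L = v·t = 0.4298 m/s × 811.1 s = 348.6 m.
Hardness H = 236.7 HV × 9.807 MPa/HV = 2321 MPa = 2.321e+09 Pa.
Pin diameter d = 3.518 mm = 0.003518 m. Contact area A = π·d²/4 = π·(0.003518 m)²/4 = 9.720e-06 m².
Working in SI base units: W = 6.771 N, H = 2.321e+09 Pa, K = 3.444e-07.
Wear volume V = K·W·L/H = 3.444e-07 · 6.771 · 348.6 / 2.321e+09 = 3.502e-13 m³.
Depth h = V/A = 3.502e-13 / 9.720e-06 = 3.603e-08 m.

value=3.603e-08 m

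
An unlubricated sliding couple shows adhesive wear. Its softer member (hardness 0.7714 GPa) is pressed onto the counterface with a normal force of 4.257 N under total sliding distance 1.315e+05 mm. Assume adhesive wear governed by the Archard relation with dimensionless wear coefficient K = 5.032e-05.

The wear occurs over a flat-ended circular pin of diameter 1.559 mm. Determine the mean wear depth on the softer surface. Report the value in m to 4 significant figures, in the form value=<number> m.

Each operation runs at full float precision — the intermediates appear rounded; a lone final rounding to four significant digits.
Sliding distance L = 1.315e+05 mm = 131.5 m.
Hardness H = 0.7714 GPa = 7.714e+08 Pa.
Pin diameter d = 1.559 mm = 0.001559 m. Contact area A = π·d²/4 = π·(0.001559 m)²/4 = 1.909e-06 m².
Working in SI base units: W = 4.257 N, H = 7.714e+08 Pa, K = 5.032e-05.
Worn volume V = K·W·L/H = 5.032e-05 · 4.257 · 131.5 / 7.714e+08 = 3.652e-11 m³.
Depth h = V/A = 3.652e-11 / 1.909e-06 = 1.913e-05 m.

value=1.913e-05 m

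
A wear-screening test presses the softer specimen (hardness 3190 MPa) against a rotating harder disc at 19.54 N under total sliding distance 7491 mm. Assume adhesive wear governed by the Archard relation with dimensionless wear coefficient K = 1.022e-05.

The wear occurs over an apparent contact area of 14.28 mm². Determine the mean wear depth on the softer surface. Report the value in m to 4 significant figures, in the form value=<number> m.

Displayed values are rounded; all working math keeps full precision; a single final rounding to 4 significant digits.
Convert: Distance covered L = 7491 mm = 7.491 m.
Convert: Hardness H = 3190 MPa = 3.190e+09 Pa.
Convert: Contact area A = 14.28 mm² = 1.428e-05 m².
In SI base units, W = 19.54 N, H = 3.190e+09 Pa, K = 1.022e-05.
By Archard's law, V = K·W·L/H = 1.022e-05 · 19.54 · 7.491 / 3.190e+09 = 4.689e-13 m³.
Depth h = V/A = 4.689e-13 / 1.428e-05 = 3.284e-08 m.

value=3.284e-08 m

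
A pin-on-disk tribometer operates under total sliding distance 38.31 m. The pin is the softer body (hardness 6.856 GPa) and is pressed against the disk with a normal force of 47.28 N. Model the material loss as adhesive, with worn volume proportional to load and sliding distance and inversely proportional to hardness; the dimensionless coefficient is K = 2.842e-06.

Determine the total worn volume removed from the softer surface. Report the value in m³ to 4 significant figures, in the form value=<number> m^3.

value=7.508e-13 m^3

Each operation holds exact precision, and the intermediates are displayed rounded. Rounded just once to four significant digits.
Convert: Hardness H = 6.856 GPa = 6.856e+09 Pa.
Working in SI base units: W = 47.28 N, H = 6.856e+09 Pa, K = 2.842e-06.
Worn volume V = K·W·L/H = 2.842e-06 · 47.28 · 38.31 / 6.856e+09 = 7.508e-13 m³.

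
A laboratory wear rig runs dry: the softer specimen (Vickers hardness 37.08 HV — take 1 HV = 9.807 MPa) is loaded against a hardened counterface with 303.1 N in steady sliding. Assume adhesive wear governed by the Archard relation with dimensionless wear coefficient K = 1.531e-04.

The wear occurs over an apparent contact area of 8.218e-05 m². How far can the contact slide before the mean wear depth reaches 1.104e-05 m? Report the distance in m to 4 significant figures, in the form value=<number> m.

value=7.110 m

All working math keeps full float precision; the intermediates appear rounded. Rounded once at the end: 4 significant digits.
Hardness H = 37.08 HV × 9.807 MPa/HV = 363.6 MPa = 3.636e+08 Pa.
Expressed in SI base units: W = 303.1 N, H = 3.636e+08 Pa, K = 1.531e-04.
At the depth limit, V_lim = h_lim·A = 1.104e-05 · 8.218e-05 = 9.073e-10 m³.
Life L = V_lim·H/(K·W) = 9.073e-10 · 3.636e+08 / (1.531e-04 · 303.1) = 7.110 m.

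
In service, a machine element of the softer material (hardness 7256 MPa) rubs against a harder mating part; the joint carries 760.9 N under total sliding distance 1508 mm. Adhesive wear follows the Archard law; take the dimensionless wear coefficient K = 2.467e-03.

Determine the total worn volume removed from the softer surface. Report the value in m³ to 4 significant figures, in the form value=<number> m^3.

value=3.901e-10 m^3

The computation carries full float precision; the intermediates are shown rounded — one final rounding to 4 significant figures.
Sliding distance L = 1508 mm = 1.508 m.
Hardness H = 7256 MPa = 7.256e+09 Pa.
Working in SI base units: W = 760.9 N, H = 7.256e+09 Pa, K = 2.467e-03.
Apply Archard: V = K·W·L/H = 2.467e-03 · 760.9 · 1.508 / 7.256e+09 = 3.901e-10 m³.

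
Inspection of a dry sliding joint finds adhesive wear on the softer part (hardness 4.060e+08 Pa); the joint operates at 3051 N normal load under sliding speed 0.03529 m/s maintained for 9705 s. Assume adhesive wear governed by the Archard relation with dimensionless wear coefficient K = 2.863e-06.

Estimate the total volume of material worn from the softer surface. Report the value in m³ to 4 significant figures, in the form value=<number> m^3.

value=7.369e-09 m^3

The algebra holds full precision. The intermediates are printed rounded — one final rounding to four significant figures.
Convert: Distance covered L = v·t = 0.03529 m/s × 9705 s = 342.5 m.
Collected in SI base units: W = 3051 N, H = 4.060e+08 Pa, K = 2.863e-06.
Archard relation: V = K·W·L/H = 2.863e-06 · 3051 · 342.5 / 4.060e+08 = 7.369e-09 m³.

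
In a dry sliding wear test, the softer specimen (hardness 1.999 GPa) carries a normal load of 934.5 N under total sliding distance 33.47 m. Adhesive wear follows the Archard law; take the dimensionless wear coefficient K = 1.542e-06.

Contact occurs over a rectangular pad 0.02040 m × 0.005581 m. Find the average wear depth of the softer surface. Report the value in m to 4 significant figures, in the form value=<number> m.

The intermediates are shown rounded. All working math holds full float precision; one last rounding, at 4 significant figures.
Hardness H = 1.999 GPa = 1.999e+09 Pa.
Contact area A = 0.02040 m × 0.005581 m = 1.139e-04 m².
Collected in SI base units: W = 934.5 N, H = 1.999e+09 Pa, K = 1.542e-06.
Worn volume V = K·W·L/H = 1.542e-06 · 934.5 · 33.47 / 1.999e+09 = 2.413e-11 m³.
Depth h = V/A = 2.413e-11 / 1.139e-04 = 2.119e-07 m.

value=2.119e-07 m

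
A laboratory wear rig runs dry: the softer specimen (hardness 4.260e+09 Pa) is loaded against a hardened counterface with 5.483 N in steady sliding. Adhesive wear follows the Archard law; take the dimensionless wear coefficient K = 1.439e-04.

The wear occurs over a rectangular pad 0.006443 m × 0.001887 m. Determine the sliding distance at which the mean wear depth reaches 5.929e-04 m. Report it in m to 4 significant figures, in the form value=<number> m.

Every step runs at full float precision; the intermediates are shown rounded, and a single final rounding: four significant figures.
Contact area A = 0.006443 m × 0.001887 m = 1.216e-05 m².
In SI base units, W = 5.483 N, H = 4.260e+09 Pa, K = 1.439e-04.
Allowed volume V_lim = h_lim·A = 5.929e-04 · 1.216e-05 = 7.208e-09 m³.
Life L = V_lim·H/(K·W) = 7.208e-09 · 4.260e+09 / (1.439e-04 · 5.483) = 3.892e+04 m.

value=3.892e+04 m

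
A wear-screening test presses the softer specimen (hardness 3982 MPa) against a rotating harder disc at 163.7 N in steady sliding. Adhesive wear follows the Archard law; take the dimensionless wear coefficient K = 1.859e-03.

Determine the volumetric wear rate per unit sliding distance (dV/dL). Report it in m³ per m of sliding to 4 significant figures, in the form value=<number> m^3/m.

value=7.642e-11 m^3/m

Printed values are rounded; all working math holds full precision, and a lone final rounding to 4 significant digits.
Hardness H = 3982 MPa = 3.982e+09 Pa.
Working in SI base units: W = 163.7 N, H = 3.982e+09 Pa, K = 1.859e-03.
The wear rate dV/dL = K·W/H, so: 1.859e-03 · 163.7 / 3.982e+09 = 7.642e-11 m³/m.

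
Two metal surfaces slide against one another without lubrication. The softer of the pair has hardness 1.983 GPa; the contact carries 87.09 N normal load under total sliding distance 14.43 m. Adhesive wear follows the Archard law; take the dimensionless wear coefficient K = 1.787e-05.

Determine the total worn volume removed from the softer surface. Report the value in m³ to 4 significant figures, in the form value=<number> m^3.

value=1.132e-11 m^3

Shown intermediates are rounded; every step runs at full float precision; a lone final rounding: 4 significant figures.
Convert: Hardness H = 1.983 GPa = 1.983e+09 Pa.
Expressed in SI base units: W = 87.09 N, H = 1.983e+09 Pa, K = 1.787e-05.
Worn volume V = K·W·L/H = 1.787e-05 · 87.09 · 14.43 / 1.983e+09 = 1.132e-11 m³.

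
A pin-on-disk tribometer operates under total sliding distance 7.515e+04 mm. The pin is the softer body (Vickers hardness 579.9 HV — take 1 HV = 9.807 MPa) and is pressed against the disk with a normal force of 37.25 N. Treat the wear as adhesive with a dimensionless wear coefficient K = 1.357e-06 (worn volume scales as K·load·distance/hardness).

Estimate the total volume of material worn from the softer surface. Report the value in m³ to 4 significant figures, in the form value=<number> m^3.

Printed values are rounded, and every step runs at full float precision, and a single final rounding: 4 significant figures.
The distance L = 7.515e+04 mm = 75.15 m.
Hardness H = 579.9 HV × 9.807 MPa/HV = 5687 MPa = 5.687e+09 Pa.
In SI base units, W = 37.25 N, H = 5.687e+09 Pa, K = 1.357e-06.
Worn volume V = K·W·L/H = 1.357e-06 · 37.25 · 75.15 / 5.687e+09 = 6.680e-13 m³.

value=6.680e-13 m^3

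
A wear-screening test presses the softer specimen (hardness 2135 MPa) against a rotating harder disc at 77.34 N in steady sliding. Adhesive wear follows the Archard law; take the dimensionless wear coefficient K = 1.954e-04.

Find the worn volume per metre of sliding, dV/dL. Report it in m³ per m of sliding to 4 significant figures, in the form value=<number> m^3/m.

value=7.078e-12 m^3/m

Each operation carries exact precision, and the intermediates are shown rounded; a single final rounding: four significant figures.
Hardness H = 2135 MPa = 2.135e+09 Pa.
As SI base values: W = 77.34 N, H = 2.135e+09 Pa, K = 1.954e-04.
Rate of wear dV/dL = K·W/H, so: 1.954e-04 · 77.34 / 2.135e+09 = 7.078e-12 m³/m.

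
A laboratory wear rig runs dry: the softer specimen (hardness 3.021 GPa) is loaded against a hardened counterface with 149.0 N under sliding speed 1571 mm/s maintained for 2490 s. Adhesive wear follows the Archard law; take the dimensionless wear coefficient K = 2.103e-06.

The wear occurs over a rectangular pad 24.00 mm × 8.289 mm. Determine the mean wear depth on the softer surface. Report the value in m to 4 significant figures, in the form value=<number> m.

value=2.040e-06 m

All working math maintains exact precision — the intermediates are displayed rounded — a lone final rounding, at 4 significant figures.
Sliding speed v = 1571 mm/s = 1.571 m/s. Sliding distance L = v·t = 1.571 m/s × 2490 s = 3912 m.
Hardness H = 3.021 GPa = 3.021e+09 Pa.
Pad sides 24.00 mm × 8.289 mm = 0.02400 m × 0.008289 m. Contact area A = 0.02400 m × 0.008289 m = 1.989e-04 m².
As SI base values: W = 149.0 N, H = 3.021e+09 Pa, K = 2.103e-06.
Volume removed: V = K·W·L/H = 2.103e-06 · 149.0 · 3912 / 3.021e+09 = 4.057e-10 m³.
Depth h = V/A = 4.057e-10 / 1.989e-04 = 2.040e-06 m.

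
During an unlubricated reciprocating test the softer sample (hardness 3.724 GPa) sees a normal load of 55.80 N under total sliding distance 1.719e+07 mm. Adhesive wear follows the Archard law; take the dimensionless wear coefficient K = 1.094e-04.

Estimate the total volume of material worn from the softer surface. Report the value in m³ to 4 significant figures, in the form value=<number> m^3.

Intermediate values are shown rounded — all arithmetic keeps full precision. Rounded once at the end: four significant digits.
Distance L = 1.719e+07 mm = 1.719e+04 m.
Hardness H = 3.724 GPa = 3.724e+09 Pa.
Collected in SI base units: W = 55.80 N, H = 3.724e+09 Pa, K = 1.094e-04.
Archard relation: V = K·W·L/H = 1.094e-04 · 55.80 · 1.719e+04 / 3.724e+09 = 2.818e-08 m³.

value=2.818e-08 m^3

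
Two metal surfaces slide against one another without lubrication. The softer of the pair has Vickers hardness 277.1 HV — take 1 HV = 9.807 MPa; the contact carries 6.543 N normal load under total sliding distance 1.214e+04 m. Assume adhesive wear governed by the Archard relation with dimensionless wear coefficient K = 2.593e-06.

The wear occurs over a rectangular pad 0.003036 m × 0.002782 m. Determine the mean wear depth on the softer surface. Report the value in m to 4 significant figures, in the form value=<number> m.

Every step runs at full float precision; printed values are rounded — one final rounding: four significant figures.
Convert: Hardness H = 277.1 HV × 9.807 MPa/HV = 2718 MPa = 2.718e+09 Pa.
Convert: Contact area A = 0.003036 m × 0.002782 m = 8.446e-06 m².
In SI base units: W = 6.543 N, H = 2.718e+09 Pa, K = 2.593e-06.
Apply Archard: V = K·W·L/H = 2.593e-06 · 6.543 · 1.214e+04 / 2.718e+09 = 7.579e-11 m³.
Wear depth h = V/A = 7.579e-11 / 8.446e-06 = 8.974e-06 m.

value=8.974e-06 m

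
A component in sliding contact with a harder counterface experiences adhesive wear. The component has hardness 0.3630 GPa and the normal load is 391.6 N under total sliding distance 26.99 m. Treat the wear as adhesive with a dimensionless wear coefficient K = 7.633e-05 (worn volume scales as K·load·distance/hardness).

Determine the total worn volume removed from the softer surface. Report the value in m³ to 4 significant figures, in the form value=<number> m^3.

Intermediates are shown rounded, and the algebra runs at exact precision — one final rounding, at four significant digits.
Convert: Hardness H = 0.3630 GPa = 3.630e+08 Pa.
In SI base units, W = 391.6 N, H = 3.630e+08 Pa, K = 7.633e-05.
Volume removed: V = K·W·L/H = 7.633e-05 · 391.6 · 26.99 / 3.630e+08 = 2.222e-09 m³.

value=2.222e-09 m^3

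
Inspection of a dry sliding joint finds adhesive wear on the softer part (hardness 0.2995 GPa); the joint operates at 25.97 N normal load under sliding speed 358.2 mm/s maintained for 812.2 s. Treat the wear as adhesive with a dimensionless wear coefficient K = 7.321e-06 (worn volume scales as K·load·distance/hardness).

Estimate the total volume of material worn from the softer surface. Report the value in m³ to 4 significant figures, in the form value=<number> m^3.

Intermediate values are displayed rounded; all arithmetic keeps full precision, and a single final rounding, at 4 significant figures.
Sliding speed v = 358.2 mm/s = 0.3582 m/s. Total distance L = v·t = 0.3582 m/s × 812.2 s = 290.9 m.
Hardness H = 0.2995 GPa = 2.995e+08 Pa.
As SI base values: W = 25.97 N, H = 2.995e+08 Pa, K = 7.321e-06.
Archard volume V = K·W·L/H = 7.321e-06 · 25.97 · 290.9 / 2.995e+08 = 1.847e-10 m³.

value=1.847e-10 m^3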